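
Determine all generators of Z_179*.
There are φ(178) = 88 primitive roots mod 179: {2, 6, 7, 8, 10, 11, 18, 21, 23, 24, 26, 28, 30, 32, 33, 34, 35, 37, 38, 40, 41, 44, 50, 53, 54, 55, 58, 62, 63, 69, 71, 72, 73, 78, 79, 84, 86, 90, 91, 92, 94, 96, 97, 98, 99, 102, 103, 104, 105, 109, 111, 112, 113, 114, 115, 118, 119, 120, 122, 123, 127, 128, 130, 131, 132, 133, 134, 136, 137, 140, 143, 148, 150, 152, 154, 157, 159, 160, 162, 163, 164, 165, 166, 167, 170, 174, 175, 176}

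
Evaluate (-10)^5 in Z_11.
By repeated squaring mod 11: (-10)^{1}≡1, (-10)^{2}≡1, (-10)^{4}≡1. Then (-10)^{5} = (-10)^{4+1} ≡ 1 × 1 ≡ 1 mod 11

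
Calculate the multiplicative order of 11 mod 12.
Powers of 11 mod 12: 11^1≡11, 11^2≡1. So the order of 11 is 2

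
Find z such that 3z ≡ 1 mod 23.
Since 23 is prime, by Fermat 3^(-1) ≡ 3^{21} ≡ 8 mod 23. Verify: 3 × 8 = 24 ≡ 1 mod 23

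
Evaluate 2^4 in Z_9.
2^{4} = 16 ≡ 7 mod 9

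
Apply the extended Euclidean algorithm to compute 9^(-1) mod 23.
Extended GCD: 9(-5) + 23(2) = 1. So 9^(-1) ≡ -5 ≡ 18 (mod 23). Verify: 9 × 18 = 162 ≡ 1 (mod 23)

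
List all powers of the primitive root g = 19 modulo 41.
19^1, 19^2, ..., 19^{40} mod 41: [19, 33, 12, 23, 27, 21, 30, 37, 6, 32, 34, 31, 15, 39, 3, 16, 17, 36, 28, 40, 22, 8, 29, 18, 14, 20, 11, 4, 35, 9, 7, 10, 26, 2, 38, 25, 24, 5, 13, 1]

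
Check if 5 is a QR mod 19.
By Euler's criterion: 5^{9} ≡ 1 mod 19. Since this equals 1, 5 is a QR.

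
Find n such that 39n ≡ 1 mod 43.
Since 43 is prime, by Fermat 39^(-1) ≡ 39^{41} ≡ 32 mod 43. Verify: 39 × 32 = 1248 ≡ 1 mod 43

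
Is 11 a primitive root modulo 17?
ord_17(11) divides 16. For each prime q|16: 11^{8}≡16, none ≡ 1. So 11 has order 16 and is a primitive root mod 17.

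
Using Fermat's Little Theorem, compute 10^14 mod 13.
By Fermat: 10^{12} ≡ 1 mod 13. So 10^{14} = 10^{12} · 10^{2} ≡ 10^{2} ≡ 9 mod 13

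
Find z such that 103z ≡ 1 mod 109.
Since 109 is prime, by Fermat 103^(-1) ≡ 103^{107} ≡ 18 mod 109. Verify: 103 × 18 = 1854 ≡ 1 mod 109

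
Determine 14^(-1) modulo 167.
Since 167 is prime, by Fermat 14^(-1) ≡ 14^{165} ≡ 12 (mod 167). Verify: 14 × 12 = 168 ≡ 1 (mod 167)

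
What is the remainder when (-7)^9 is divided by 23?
By repeated squaring mod 23: (-7)^{1}≡16, (-7)^{2}≡3, (-7)^{4}≡9, (-7)^{8}≡12. Then (-7)^{9} = (-7)^{8+1} ≡ 12 × 16 ≡ 8 mod 23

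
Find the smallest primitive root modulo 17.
g = 3. For each prime q|16: 3^{8}≡16, none ≡ 1, so ord_17(3) = 16 and 3 is a primitive root.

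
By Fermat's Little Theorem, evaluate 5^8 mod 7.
By Fermat: 5^{6} ≡ 1 (mod 7). So 5^{8} = 5^{6} · 5^{2} ≡ 5^{2} ≡ 4 (mod 7)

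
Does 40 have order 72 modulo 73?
ord_73(40) divides 72. For each prime q|72: 40^{36}≡72, 40^{24}≡8, none ≡ 1. So 40 has order 72 and is a primitive root mod 73.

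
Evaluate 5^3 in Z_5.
5^{3} = 125 ≡ 0 (mod 5)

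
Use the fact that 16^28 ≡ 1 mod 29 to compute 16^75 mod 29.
By Fermat: 16^{28} ≡ 1 mod 29. 75 = 2×28 + 19. So 16^{75} ≡ 16^{19} ≡ 23 mod 29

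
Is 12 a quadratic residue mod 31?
By Euler's criterion: 12^{15} ≡ 30 mod 31. Since this equals -1 (≡ 30), 12 is not a QR.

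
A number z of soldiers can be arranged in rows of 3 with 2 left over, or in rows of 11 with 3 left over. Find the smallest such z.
M = 3 × 11 = 33. M₁ = 11, y₁ ≡ 2 (mod 3). M₂ = 3, y₂ ≡ 4 (mod 11). z = 2×11×2 + 3×3×4 ≡ 14 (mod 33)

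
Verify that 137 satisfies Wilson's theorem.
(136)! mod 137 = 136. Since this equals -1 mod 137, Wilson confirms 137 is prime.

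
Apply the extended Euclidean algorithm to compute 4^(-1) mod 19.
Extended GCD: 4(5) + 19(-1) = 1. So 4^(-1) ≡ 5 (mod 19). Verify: 4 × 5 = 20 ≡ 1 (mod 19)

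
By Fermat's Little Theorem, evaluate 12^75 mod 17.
By Fermat: 12^{16} ≡ 1 mod 17. 75 = 4×16 + 11. So 12^{75} ≡ 12^{11} ≡ 6 mod 17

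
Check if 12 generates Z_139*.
ord_139(12) divides 138. For each prime q|138: 12^{69}≡138, 12^{46}≡96, 12^{6}≡125, none ≡ 1. So 12 has order 138 and is a primitive root mod 139.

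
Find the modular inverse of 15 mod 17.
Since 17 is prime, by Fermat 15^(-1) ≡ 15^{15} ≡ 8 (mod 17). Verify: 15 × 8 = 120 ≡ 1 (mod 17)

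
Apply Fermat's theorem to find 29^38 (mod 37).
By Fermat: 29^{36} ≡ 1 (mod 37). So 29^{38} = 29^{36} · 29^{2} ≡ 29^{2} ≡ 27 (mod 37)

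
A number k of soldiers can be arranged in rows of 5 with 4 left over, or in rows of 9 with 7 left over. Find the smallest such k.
M = 5 × 9 = 45. M₁ = 9, y₁ ≡ 4 mod 5. M₂ = 5, y₂ ≡ 2 mod 9. k = 4×9×4 + 7×5×2 ≡ 34 mod 45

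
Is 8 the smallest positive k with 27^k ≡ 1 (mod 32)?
Powers of 27 mod 32: 27^1≡27, 27^2≡25, 27^3≡3, 27^4≡17, 27^5≡11, 27^6≡9, 27^7≡19, 27^8≡1. First k with 27^k≡1 is k=8. Yes, ord_32(27) = 8.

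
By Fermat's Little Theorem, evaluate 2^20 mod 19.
By Fermat: 2^{18} ≡ 1 (mod 19). So 2^{20} = 2^{18} · 2^{2} ≡ 2^{2} ≡ 4 (mod 19)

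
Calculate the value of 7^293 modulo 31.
Using Fermat: 7^{30} ≡ 1 (mod 31). 293 ≡ 23 (mod 30). So 7^{293} ≡ 7^{23} ≡ 10 (mod 31)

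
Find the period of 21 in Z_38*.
Powers of 21 mod 38: 21^1≡21, 21^2≡23, 21^3≡27, 21^4≡35, 21^5≡13, 21^6≡7, 21^7≡33, 21^8≡9, 21^9≡37, 21^10≡17, 21^11≡15, 21^12≡11, 21^13≡3, 21^14≡25, 21^15≡31, 21^16≡5, 21^17≡29, 21^18≡1. Order = 18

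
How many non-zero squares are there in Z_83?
The squaring map on Z_83* is 2-to-1, so there are (82)/2 = 41 QRs.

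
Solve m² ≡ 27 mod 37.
The square roots of 27 mod 37 are 8 and 29. Verify: 8² = 64 ≡ 27 mod 37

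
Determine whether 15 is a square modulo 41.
By Euler's criterion: 15^{20} ≡ 40 mod 41. Since this equals -1 (≡ 40), 15 is not a QR.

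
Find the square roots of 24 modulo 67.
The square roots of 24 mod 67 are 15 and 52. Verify: 15² = 225 ≡ 24 mod 67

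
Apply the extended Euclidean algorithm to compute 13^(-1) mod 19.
Extended GCD: 13(3) + 19(-2) = 1. So 13^(-1) ≡ 3 (mod 19). Verify: 13 × 3 = 39 ≡ 1 (mod 19)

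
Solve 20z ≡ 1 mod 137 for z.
Since 137 is prime, by Fermat 20^(-1) ≡ 20^{135} ≡ 48 mod 137. Verify: 20 × 48 = 960 ≡ 1 mod 137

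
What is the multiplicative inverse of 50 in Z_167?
Since 167 is prime, by Fermat 50^(-1) ≡ 50^{165} ≡ 157 (mod 167). Verify: 50 × 157 = 7850 ≡ 1 (mod 167)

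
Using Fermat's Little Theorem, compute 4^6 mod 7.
By Fermat's Little Theorem, 4^{6} ≡ 1 (mod 7) since 7 is prime and gcd(4, 7) = 1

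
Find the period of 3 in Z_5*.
Powers of 3 mod 5: 3^1≡3, 3^2≡4, 3^3≡2, 3^4≡1. So the order of 3 is 4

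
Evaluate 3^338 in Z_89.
Using Fermat: 3^{88} ≡ 1 (mod 89). 338 ≡ 74 (mod 88). So 3^{338} ≡ 3^{74} ≡ 49 (mod 89)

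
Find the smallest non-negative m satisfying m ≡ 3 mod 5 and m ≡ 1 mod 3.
M = 5 × 3 = 15. M₁ = 3, y₁ ≡ 2 mod 5. M₂ = 5, y₂ ≡ 2 mod 3. m = 3×3×2 + 1×5×2 ≡ 13 mod 15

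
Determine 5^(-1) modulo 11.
Since 11 is prime, by Fermat 5^(-1) ≡ 5^{9} ≡ 9 (mod 11). Verify: 5 × 9 = 45 ≡ 1 (mod 11)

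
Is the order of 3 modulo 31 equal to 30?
Powers of 3 mod 31: 3^1≡3, 3^2≡9, 3^3≡27, 3^4≡19, 3^5≡26, 3^6≡16, 3^7≡17, 3^8≡20, 3^9≡29, 3^10≡25, 3^11≡13, 3^12≡8, 3^13≡24, 3^14≡10, 3^15≡30, 3^16≡28, 3^17≡22, 3^18≡4, 3^19≡12, 3^20≡5, 3^21≡15, 3^22≡14, 3^23≡11, 3^24≡2, 3^25≡6, 3^26≡18, 3^27≡23, 3^28≡7, 3^29≡21, 3^30≡1. First k with 3^k≡1 is k=30. Yes, ord_31(3) = 30.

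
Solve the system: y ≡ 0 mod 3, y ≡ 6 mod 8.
M = 3 × 8 = 24. M₁ = 8, y₁ ≡ 2 mod 3. M₂ = 3, y₂ ≡ 3 mod 8. y = 0×8×2 + 6×3×3 ≡ 6 mod 24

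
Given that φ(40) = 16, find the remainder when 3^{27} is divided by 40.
By Euler: 3^{16} ≡ 1 mod 40 since gcd(3, 40) = 1. 27 = 1×16 + 11. So 3^{27} ≡ 3^{11} ≡ 27 mod 40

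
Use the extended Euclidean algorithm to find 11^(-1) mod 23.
Extended GCD: 11(-2) + 23(1) = 1. So 11^(-1) ≡ -2 ≡ 21 mod 23. Verify: 11 × 21 = 231 ≡ 1 mod 23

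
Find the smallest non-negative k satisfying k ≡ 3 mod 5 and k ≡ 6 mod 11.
M = 5 × 11 = 55. M₁ = 11, y₁ ≡ 1 mod 5. M₂ = 5, y₂ ≡ 9 mod 11. k = 3×11×1 + 6×5×9 ≡ 28 mod 55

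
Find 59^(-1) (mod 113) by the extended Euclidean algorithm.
Extended GCD: 59(23) + 113(-12) = 1. So 59^(-1) ≡ 23 (mod 113). Verify: 59 × 23 = 1357 ≡ 1 (mod 113)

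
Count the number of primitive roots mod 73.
A prime p has φ(p-1) primitive roots; here φ(72) = 24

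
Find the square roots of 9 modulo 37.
The square roots of 9 mod 37 are 34 and 3. Verify: 34² = 1156 ≡ 9 (mod 37)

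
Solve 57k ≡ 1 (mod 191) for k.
Since 191 is prime, by Fermat 57^(-1) ≡ 57^{189} ≡ 124 (mod 191). Verify: 57 × 124 = 7068 ≡ 1 (mod 191)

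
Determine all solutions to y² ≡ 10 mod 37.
The square roots of 10 mod 37 are 26 and 11. Verify: 26² = 676 ≡ 10 mod 37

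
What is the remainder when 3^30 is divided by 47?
By repeated squaring (mod 47): 3^{1}≡3, 3^{2}≡9, 3^{4}≡34, 3^{8}≡28, 3^{16}≡32. Then 3^{30} = 3^{16+8+4+2} ≡ 32 × 28 × 34 × 9 ≡ 25 (mod 47)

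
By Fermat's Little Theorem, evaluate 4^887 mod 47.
By Fermat: 4^{46} ≡ 1 mod 47. 887 ≡ 13 mod 46. So 4^{887} ≡ 4^{13} ≡ 8 mod 47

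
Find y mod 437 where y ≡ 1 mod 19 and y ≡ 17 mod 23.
M = 19 × 23 = 437. M₁ = 23, y₁ ≡ 5 mod 19. M₂ = 19, y₂ ≡ 17 mod 23. y = 1×23×5 + 17×19×17 ≡ 362 mod 437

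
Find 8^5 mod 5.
Using Fermat: 8^{4} ≡ 1 mod 5. 5 ≡ 1 mod 4. So 8^{5} ≡ 8^{1} ≡ 3 mod 5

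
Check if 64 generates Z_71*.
64^{35} ≡ 1 mod 71 and 35 < 70, so ord_71(64) = 35 ≠ 70 and 64 is not a primitive root.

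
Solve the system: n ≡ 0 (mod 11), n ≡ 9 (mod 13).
M = 11 × 13 = 143. M₁ = 13, y₁ ≡ 6 (mod 11). M₂ = 11, y₂ ≡ 6 (mod 13). n = 0×13×6 + 9×11×6 ≡ 22 (mod 143)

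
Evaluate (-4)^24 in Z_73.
By repeated squaring mod 73: (-4)^{1}≡69, (-4)^{2}≡16, (-4)^{4}≡37, (-4)^{8}≡55, (-4)^{16}≡32. Then (-4)^{24} = (-4)^{16+8} ≡ 32 × 55 ≡ 8 mod 73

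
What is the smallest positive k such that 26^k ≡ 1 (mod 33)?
Powers of 26 mod 33: 26^1≡26, 26^2≡16, 26^3≡20, 26^4≡25, 26^5≡23, 26^6≡4, 26^7≡5, 26^8≡31, 26^9≡14, 26^10≡1. Order = 10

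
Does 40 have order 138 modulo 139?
ord_139(40) divides 138. For each prime q|138: 40^{69}≡138, 40^{46}≡42, 40^{6}≡125, none ≡ 1. So 40 has order 138 and is a primitive root mod 139.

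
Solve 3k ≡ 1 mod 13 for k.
Since 13 is prime, by Fermat 3^(-1) ≡ 3^{11} ≡ 9 mod 13. Verify: 3 × 9 = 27 ≡ 1 mod 13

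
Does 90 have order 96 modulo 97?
ord_97(90) divides 96. For each prime q|96: 90^{48}≡96, 90^{32}≡35, none ≡ 1. So 90 has order 96 and is a primitive root mod 97.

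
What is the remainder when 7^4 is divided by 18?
7^{4} = 2401 ≡ 7 (mod 18)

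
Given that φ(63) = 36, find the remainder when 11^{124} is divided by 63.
By Euler: 11^{36} ≡ 1 mod 63 since gcd(11, 63) = 1. 124 = 3×36 + 16. So 11^{124} ≡ 11^{16} ≡ 25 mod 63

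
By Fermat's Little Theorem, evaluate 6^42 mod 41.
By Fermat: 6^{40} ≡ 1 mod 41. So 6^{42} = 6^{40} · 6^{2} ≡ 6^{2} ≡ 36 mod 41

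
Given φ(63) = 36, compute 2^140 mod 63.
By Euler: 2^{36} ≡ 1 (mod 63) since gcd(2, 63) = 1. 140 = 3×36 + 32. So 2^{140} ≡ 2^{32} ≡ 4 (mod 63)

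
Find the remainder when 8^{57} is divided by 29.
By Fermat: 8^{28} ≡ 1 mod 29. 57 = 2×28 + 1. So 8^{57} ≡ 8^{1} ≡ 8 mod 29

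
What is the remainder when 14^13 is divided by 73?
By repeated squaring (mod 73): 14^{1}≡14, 14^{2}≡50, 14^{4}≡18, 14^{8}≡32. Then 14^{13} = 14^{8+4+1} ≡ 32 × 18 × 14 ≡ 34 (mod 73)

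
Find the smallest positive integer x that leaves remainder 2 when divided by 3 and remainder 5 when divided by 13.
M = 3 × 13 = 39. M₁ = 13, y₁ ≡ 1 (mod 3). M₂ = 3, y₂ ≡ 9 (mod 13). x = 2×13×1 + 5×3×9 ≡ 5 (mod 39)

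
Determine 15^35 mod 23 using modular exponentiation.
Using Fermat: 15^{22} ≡ 1 mod 23. 35 ≡ 13 mod 22. So 15^{35} ≡ 15^{13} ≡ 5 mod 23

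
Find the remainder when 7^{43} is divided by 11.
By Fermat: 7^{10} ≡ 1 (mod 11). 43 = 4×10 + 3. So 7^{43} ≡ 7^{3} ≡ 2 (mod 11)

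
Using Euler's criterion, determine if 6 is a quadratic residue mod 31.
By Euler's criterion: 6^{15} ≡ 30 (mod 31). Since this equals -1 (≡ 30), 6 is not a QR.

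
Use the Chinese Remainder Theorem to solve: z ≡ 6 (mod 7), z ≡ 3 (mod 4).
M = 7 × 4 = 28. M₁ = 4, y₁ ≡ 2 (mod 7). M₂ = 7, y₂ ≡ 3 (mod 4). z = 6×4×2 + 3×7×3 ≡ 27 (mod 28)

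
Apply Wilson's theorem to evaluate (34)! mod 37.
(36)! = (34)! × (35) × (36) ≡ -1 mod 37. So (34)! ≡ -1 × [(36)(35)]^(-1) ≡ 18 mod 37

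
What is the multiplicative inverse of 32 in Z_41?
Since 41 is prime, by Fermat 32^(-1) ≡ 32^{39} ≡ 9 (mod 41). Verify: 32 × 9 = 288 ≡ 1 (mod 41)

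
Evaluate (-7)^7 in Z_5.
Using Fermat: (-7)^{4} ≡ 1 (mod 5). 7 ≡ 3 (mod 4). So (-7)^{7} ≡ (-7)^{3} ≡ 2 (mod 5)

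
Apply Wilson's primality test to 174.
(173)! mod 174 = 0. Since 0 ≢ -1 (mod 174), 174 is not prime.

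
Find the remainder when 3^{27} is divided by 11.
By Fermat: 3^{10} ≡ 1 (mod 11). 27 = 2×10 + 7. So 3^{27} ≡ 3^{7} ≡ 9 (mod 11)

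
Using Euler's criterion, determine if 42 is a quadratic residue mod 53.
By Euler's criterion: 42^{26} ≡ 1 (mod 53). Since this equals 1, 42 is a QR.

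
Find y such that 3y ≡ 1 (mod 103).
Since 103 is prime, by Fermat 3^(-1) ≡ 3^{101} ≡ 69 (mod 103). Verify: 3 × 69 = 207 ≡ 1 (mod 103)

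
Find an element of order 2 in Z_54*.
53 has order 2 mod 54 since 53^{2} ≡ 1 mod 54 and no smaller power works.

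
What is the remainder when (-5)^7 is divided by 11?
By repeated squaring mod 11: (-5)^{1}≡6, (-5)^{2}≡3, (-5)^{4}≡9. Then (-5)^{7} = (-5)^{4+2+1} ≡ 9 × 3 × 6 ≡ 8 mod 11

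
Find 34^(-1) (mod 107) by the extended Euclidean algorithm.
Extended GCD: 34(-22) + 107(7) = 1. So 34^(-1) ≡ -22 ≡ 85 (mod 107). Verify: 34 × 85 = 2890 ≡ 1 (mod 107)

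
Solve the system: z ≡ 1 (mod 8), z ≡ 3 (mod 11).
M = 8 × 11 = 88. M₁ = 11, y₁ ≡ 3 (mod 8). M₂ = 8, y₂ ≡ 7 (mod 11). z = 1×11×3 + 3×8×7 ≡ 25 (mod 88)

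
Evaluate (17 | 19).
(17/19) = 17^{9} mod 19 = 1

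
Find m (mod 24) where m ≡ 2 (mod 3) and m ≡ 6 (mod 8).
M = 3 × 8 = 24. M₁ = 8, y₁ ≡ 2 (mod 3). M₂ = 3, y₂ ≡ 3 (mod 8). m = 2×8×2 + 6×3×3 ≡ 14 (mod 24)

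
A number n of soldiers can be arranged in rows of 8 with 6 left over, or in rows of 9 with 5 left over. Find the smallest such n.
M = 8 × 9 = 72. M₁ = 9, y₁ ≡ 1 mod 8. M₂ = 8, y₂ ≡ 8 mod 9. n = 6×9×1 + 5×8×8 ≡ 14 mod 72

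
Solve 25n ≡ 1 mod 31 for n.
Since 31 is prime, by Fermat 25^(-1) ≡ 25^{29} ≡ 5 mod 31. Verify: 25 × 5 = 125 ≡ 1 mod 31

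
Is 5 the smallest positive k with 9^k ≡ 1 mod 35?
Powers of 9 mod 35: 9^1≡9, 9^2≡11, 9^3≡29, 9^4≡16, 9^5≡4, 9^6≡1. 9^5≡4≢1, so ord ≠ 5. No, the actual order is 6.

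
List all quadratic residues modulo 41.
Squares in Z_41*: {1, 2, 4, 5, 8, 9, 10, 16, 18, 20, 21, 23, 25, 31, 32, 33, 36, 37, 39, 40}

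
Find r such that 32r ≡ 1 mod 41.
Since 41 is prime, by Fermat 32^(-1) ≡ 32^{39} ≡ 9 mod 41. Verify: 32 × 9 = 288 ≡ 1 mod 41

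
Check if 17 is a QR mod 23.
By Euler's criterion: 17^{11} ≡ 22 (mod 23). Since this equals -1 (≡ 22), 17 is not a QR.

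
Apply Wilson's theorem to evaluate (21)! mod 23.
(22)! = (21)! × (22) ≡ -1 mod 23. So (21)! ≡ -1 × (22)^(-1) ≡ (-1)×(-1) = 1 mod 23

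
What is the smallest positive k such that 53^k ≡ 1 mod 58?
Powers of 53 mod 58: 53^1≡53, 53^2≡25, 53^3≡49, 53^4≡45, 53^5≡7, 53^6≡23, 53^7≡1. ord_58(53) = 7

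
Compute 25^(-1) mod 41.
Since 41 is prime, by Fermat 25^(-1) ≡ 25^{39} ≡ 23 mod 41. Verify: 25 × 23 = 575 ≡ 1 mod 41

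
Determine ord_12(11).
Powers of 11 mod 12: 11^1≡11, 11^2≡1. Order = 2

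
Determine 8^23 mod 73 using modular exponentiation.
By repeated squaring (mod 73): 8^{1}≡8, 8^{2}≡64, 8^{4}≡8, 8^{8}≡64, 8^{16}≡8. Then 8^{23} = 8^{16+4+2+1} ≡ 8 × 8 × 64 × 8 ≡ 64 (mod 73)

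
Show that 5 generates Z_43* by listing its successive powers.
5^1, 5^2, ..., 5^{42} mod 43: [5, 25, 39, 23, 29, 16, 37, 13, 22, 24, 34, 41, 33, 36, 8, 40, 28, 11, 12, 17, 42, 38, 18, 4, 20, 14, 27, 6, 30, 21, 19, 9, 2, 10, 7, 35, 3, 15, 32, 31, 26, 1]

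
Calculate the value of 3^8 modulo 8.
By repeated squaring (mod 8): 3^{1}≡3, 3^{2}≡1, 3^{4}≡1, 3^{8}≡1. So 3^{8} ≡ 1 (mod 8)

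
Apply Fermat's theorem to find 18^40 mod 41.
By Fermat's Little Theorem, 18^{40} ≡ 1 mod 41 since 41 is prime and gcd(18, 41) = 1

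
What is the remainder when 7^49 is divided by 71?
By repeated squaring mod 71: 7^{1}≡7, 7^{2}≡49, 7^{4}≡58, 7^{8}≡27, 7^{16}≡19, 7^{32}≡6. Then 7^{49} = 7^{32+16+1} ≡ 6 × 19 × 7 ≡ 17 mod 71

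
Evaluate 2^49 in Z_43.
Using Fermat: 2^{42} ≡ 1 mod 43. 49 ≡ 7 mod 42. So 2^{49} ≡ 2^{7} ≡ 42 mod 43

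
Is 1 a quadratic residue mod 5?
By Euler's criterion: 1^{2} ≡ 1 mod 5. Since this equals 1, 1 is a QR.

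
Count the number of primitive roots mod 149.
Number of primitive roots mod 149 = φ(p-1) = φ(148) = 72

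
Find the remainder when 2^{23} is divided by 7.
By Fermat: 2^{6} ≡ 1 (mod 7). 23 = 3×6 + 5. So 2^{23} ≡ 2^{5} ≡ 4 (mod 7)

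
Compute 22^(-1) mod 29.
Since 29 is prime, by Fermat 22^(-1) ≡ 22^{27} ≡ 4 mod 29. Verify: 22 × 4 = 88 ≡ 1 mod 29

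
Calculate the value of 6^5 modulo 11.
By repeated squaring (mod 11): 6^{1}≡6, 6^{2}≡3, 6^{4}≡9. Then 6^{5} = 6^{4+1} ≡ 9 × 6 ≡ 10 (mod 11)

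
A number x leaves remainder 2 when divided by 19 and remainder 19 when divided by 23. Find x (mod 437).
M = 19 × 23 = 437. M₁ = 23, y₁ ≡ 5 (mod 19). M₂ = 19, y₂ ≡ 17 (mod 23). x = 2×23×5 + 19×19×17 ≡ 249 (mod 437)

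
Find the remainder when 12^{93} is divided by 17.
By Fermat: 12^{16} ≡ 1 (mod 17). 93 = 5×16 + 13. So 12^{93} ≡ 12^{13} ≡ 14 (mod 17)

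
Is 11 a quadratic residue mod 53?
By Euler's criterion: 11^{26} ≡ 1 mod 53. Since this equals 1, 11 is a QR.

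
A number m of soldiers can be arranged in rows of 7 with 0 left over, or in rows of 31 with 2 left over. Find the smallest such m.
M = 7 × 31 = 217. M₁ = 31, y₁ ≡ 5 (mod 7). M₂ = 7, y₂ ≡ 9 (mod 31). m = 0×31×5 + 2×7×9 ≡ 126 (mod 217)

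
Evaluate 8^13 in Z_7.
Using Fermat: 8^{6} ≡ 1 (mod 7). 13 ≡ 1 (mod 6). So 8^{13} ≡ 8^{1} ≡ 1 (mod 7)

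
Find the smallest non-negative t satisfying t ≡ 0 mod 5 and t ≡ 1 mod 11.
M = 5 × 11 = 55. M₁ = 11, y₁ ≡ 1 mod 5. M₂ = 5, y₂ ≡ 9 mod 11. t = 0×11×1 + 1×5×9 ≡ 45 mod 55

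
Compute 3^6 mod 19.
By repeated squaring mod 19: 3^{1}≡3, 3^{2}≡9, 3^{4}≡5. Then 3^{6} = 3^{4+2} ≡ 5 × 9 ≡ 7 mod 19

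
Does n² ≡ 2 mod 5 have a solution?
By Euler's criterion: 2^{2} ≡ 4 mod 5. Since this equals -1 (≡ 4), 2 is not a QR.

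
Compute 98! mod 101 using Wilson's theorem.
(100)! = (98)! × (99) × (100) ≡ -1 mod 101. So (98)! ≡ -1 × [(100)(99)]^(-1) ≡ 50 mod 101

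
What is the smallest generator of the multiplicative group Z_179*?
g = 2. For each prime q|178: 2^{89}≡178, 2^{2}≡4, none ≡ 1, so ord_179(2) = 178 and 2 is a primitive root.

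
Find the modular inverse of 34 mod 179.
Since 179 is prime, by Fermat 34^(-1) ≡ 34^{177} ≡ 79 mod 179. Verify: 34 × 79 = 2686 ≡ 1 mod 179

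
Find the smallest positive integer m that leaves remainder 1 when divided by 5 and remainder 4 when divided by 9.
M = 5 × 9 = 45. M₁ = 9, y₁ ≡ 4 mod 5. M₂ = 5, y₂ ≡ 2 mod 9. m = 1×9×4 + 4×5×2 ≡ 31 mod 45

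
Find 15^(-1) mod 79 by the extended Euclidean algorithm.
Extended GCD: 15(-21) + 79(4) = 1. So 15^(-1) ≡ -21 ≡ 58 mod 79. Verify: 15 × 58 = 870 ≡ 1 mod 79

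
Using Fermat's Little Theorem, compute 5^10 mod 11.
By Fermat's Little Theorem, 5^{10} ≡ 1 mod 11 since 11 is prime and gcd(5, 11) = 1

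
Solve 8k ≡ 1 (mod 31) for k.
Since 31 is prime, by Fermat 8^(-1) ≡ 8^{29} ≡ 4 (mod 31). Verify: 8 × 4 = 32 ≡ 1 (mod 31)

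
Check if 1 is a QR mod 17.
By Euler's criterion: 1^{8} ≡ 1 (mod 17). Since this equals 1, 1 is a QR.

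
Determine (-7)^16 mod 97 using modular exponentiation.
By repeated squaring (mod 97): (-7)^{1}≡90, (-7)^{2}≡49, (-7)^{4}≡73, (-7)^{8}≡91, (-7)^{16}≡36. So (-7)^{16} ≡ 36 (mod 97)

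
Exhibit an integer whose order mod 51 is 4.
38 has order 4 mod 51 since 38^{4} ≡ 1 mod 51 and no smaller power works.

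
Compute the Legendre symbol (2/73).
(2/73) = 2^{36} mod 73 = 1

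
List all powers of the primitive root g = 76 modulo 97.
76^1, 76^2, ..., 76^{96} mod 97: [76, 53, 51, 93, 84, 79, 87, 16, 52, 72, 40, 33, 83, 3, 34, 62, 56, 85, 58, 43, 67, 48, 59, 22, 23, 2, 55, 9, 5, 89, 71, 61, 77, 32, 7, 47, 80, 66, 69, 6, 68, 27, 15, 73, 19, 86, 37, 96, 21, 44, 46, 4, 13, 18, 10, 81, 45, 25, 57, 64, 14, 94, 63, 35, 41, 12, 39, 54, 30, 49, 38, 75, 74, 95, 42, 88, 92, 8, 26, 36, 20, 65, 90, 50, 17, 31, 28, 91, 29, 70, 82, 24, 78, 11, 60, 1]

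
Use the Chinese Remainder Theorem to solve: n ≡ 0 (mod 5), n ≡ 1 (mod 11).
M = 5 × 11 = 55. M₁ = 11, y₁ ≡ 1 (mod 5). M₂ = 5, y₂ ≡ 9 (mod 11). n = 0×11×1 + 1×5×9 ≡ 45 (mod 55)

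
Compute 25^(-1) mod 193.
Since 193 is prime, by Fermat 25^(-1) ≡ 25^{191} ≡ 139 mod 193. Verify: 25 × 139 = 3475 ≡ 1 mod 193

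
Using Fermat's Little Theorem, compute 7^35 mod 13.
By Fermat: 7^{12} ≡ 1 (mod 13). 35 = 2×12 + 11. So 7^{35} ≡ 7^{11} ≡ 2 (mod 13)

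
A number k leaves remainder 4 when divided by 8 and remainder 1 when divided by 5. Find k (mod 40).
M = 8 × 5 = 40. M₁ = 5, y₁ ≡ 5 (mod 8). M₂ = 8, y₂ ≡ 2 (mod 5). k = 4×5×5 + 1×8×2 ≡ 36 (mod 40)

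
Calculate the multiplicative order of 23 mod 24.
Powers of 23 mod 24: 23^1≡23, 23^2≡1. Order = 2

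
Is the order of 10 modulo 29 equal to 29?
Powers of 10 mod 29: 10^1≡10, 10^2≡13, 10^3≡14, 10^4≡24, 10^5≡8, 10^6≡22, 10^7≡17, 10^8≡25, 10^9≡18, 10^10≡6, 10^11≡2, 10^12≡20, 10^13≡26, 10^14≡28, 10^15≡19, 10^16≡16, 10^17≡15, 10^18≡5, 10^19≡21, 10^20≡7, 10^21≡12, 10^22≡4, 10^23≡11, 10^24≡23, 10^25≡27, 10^26≡9, 10^27≡3, 10^28≡1. Already 10^28≡1, so the order is 28 < 29. No, the actual order is 28.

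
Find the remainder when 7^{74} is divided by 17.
By Fermat: 7^{16} ≡ 1 (mod 17). 74 = 4×16 + 10. So 7^{74} ≡ 7^{10} ≡ 2 (mod 17)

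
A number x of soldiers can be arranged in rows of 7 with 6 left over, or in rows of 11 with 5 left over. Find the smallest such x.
M = 7 × 11 = 77. M₁ = 11, y₁ ≡ 2 (mod 7). M₂ = 7, y₂ ≡ 8 (mod 11). x = 6×11×2 + 5×7×8 ≡ 27 (mod 77)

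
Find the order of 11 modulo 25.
Powers of 11 mod 25: 11^1≡11, 11^2≡21, 11^3≡6, 11^4≡16, 11^5≡1. So the order of 11 is 5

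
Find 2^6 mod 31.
By repeated squaring mod 31: 2^{1}≡2, 2^{2}≡4, 2^{4}≡16. Then 2^{6} = 2^{4+2} ≡ 16 × 4 ≡ 2 mod 31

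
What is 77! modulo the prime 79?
(78)! = (77)! × (78) ≡ -1 mod 79. So (77)! ≡ -1 × (78)^(-1) ≡ (-1)×(-1) = 1 mod 79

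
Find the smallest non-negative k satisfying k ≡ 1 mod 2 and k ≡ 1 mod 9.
M = 2 × 9 = 18. M₁ = 9, y₁ ≡ 1 mod 2. M₂ = 2, y₂ ≡ 5 mod 9. k = 1×9×1 + 1×2×5 ≡ 1 mod 18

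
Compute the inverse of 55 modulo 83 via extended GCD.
Extended GCD: 55(-3) + 83(2) = 1. So 55^(-1) ≡ -3 ≡ 80 mod 83. Verify: 55 × 80 = 4400 ≡ 1 mod 83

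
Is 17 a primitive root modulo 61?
ord_61(17) divides 60. For each prime q|60: 17^{30}≡60, 17^{20}≡13, 17^{12}≡20, none ≡ 1. So 17 has order 60 and is a primitive root mod 61.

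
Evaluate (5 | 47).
(5/47) = 5^{23} mod 47 = -1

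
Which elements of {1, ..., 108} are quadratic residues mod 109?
Squares in Z_109*: {1, 3, 4, 5, 7, 9, 12, 15, 16, 20, 21, 22, 25, 26, 27, 28, 29, 31, 34, 35, 36, 38, 43, 45, 46, 48, 49, 60, 61, 63, 64, 66, 71, 73, 74, 75, 78, 80, 81, 82, 83, 84, 87, 88, 89, 93, 94, 97, 100, 102, 104, 105, 106, 108}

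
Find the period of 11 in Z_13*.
Powers of 11 mod 13: 11^1≡11, 11^2≡4, 11^3≡5, 11^4≡3, 11^5≡7, 11^6≡12, 11^7≡2, 11^8≡9, 11^9≡8, 11^10≡10, 11^11≡6, 11^12≡1. ord_13(11) = 12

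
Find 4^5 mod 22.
By repeated squaring mod 22: 4^{1}≡4, 4^{2}≡16, 4^{4}≡14. Then 4^{5} = 4^{4+1} ≡ 14 × 4 ≡ 12 mod 22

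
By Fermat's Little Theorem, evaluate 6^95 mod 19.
By Fermat: 6^{18} ≡ 1 (mod 19). 95 = 5×18 + 5. So 6^{95} ≡ 6^{5} ≡ 5 (mod 19)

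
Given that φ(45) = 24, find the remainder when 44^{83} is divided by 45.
By Euler: 44^{24} ≡ 1 (mod 45) since gcd(44, 45) = 1. 83 = 3×24 + 11. So 44^{83} ≡ 44^{11} ≡ 44 (mod 45)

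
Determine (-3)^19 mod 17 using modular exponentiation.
Using Fermat: (-3)^{16} ≡ 1 (mod 17). 19 ≡ 3 (mod 16). So (-3)^{19} ≡ (-3)^{3} ≡ 7 (mod 17)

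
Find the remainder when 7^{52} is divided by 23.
By Fermat: 7^{22} ≡ 1 mod 23. 52 = 2×22 + 8. So 7^{52} ≡ 7^{8} ≡ 12 mod 23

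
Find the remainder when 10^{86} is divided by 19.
By Fermat: 10^{18} ≡ 1 mod 19. 86 = 4×18 + 14. So 10^{86} ≡ 10^{14} ≡ 16 mod 19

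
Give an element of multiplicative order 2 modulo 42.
13 has order 2 mod 42 since 13^{2} ≡ 1 (mod 42) and no smaller power works.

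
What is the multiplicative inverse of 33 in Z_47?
Since 47 is prime, by Fermat 33^(-1) ≡ 33^{45} ≡ 10 (mod 47). Verify: 33 × 10 = 330 ≡ 1 (mod 47)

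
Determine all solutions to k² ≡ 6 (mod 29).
The square roots of 6 mod 29 are 8 and 21. Verify: 8² = 64 ≡ 6 (mod 29)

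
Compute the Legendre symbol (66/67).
(66/67) = 66^{33} mod 67 = -1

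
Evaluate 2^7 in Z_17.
By repeated squaring (mod 17): 2^{1}≡2, 2^{2}≡4, 2^{4}≡16. Then 2^{7} = 2^{4+2+1} ≡ 16 × 4 × 2 ≡ 9 (mod 17)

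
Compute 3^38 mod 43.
By repeated squaring mod 43: 3^{1}≡3, 3^{2}≡9, 3^{4}≡38, 3^{8}≡25, 3^{16}≡23, 3^{32}≡13. Then 3^{38} = 3^{32+4+2} ≡ 13 × 38 × 9 ≡ 17 mod 43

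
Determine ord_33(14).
Powers of 14 mod 33: 14^1≡14, 14^2≡31, 14^3≡5, 14^4≡4, 14^5≡23, 14^6≡25, 14^7≡20, 14^8≡16, 14^9≡26, 14^10≡1. ord_33(14) = 10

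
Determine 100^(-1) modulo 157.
Since 157 is prime, by Fermat 100^(-1) ≡ 100^{155} ≡ 11 (mod 157). Verify: 100 × 11 = 1100 ≡ 1 (mod 157)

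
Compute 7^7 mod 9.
By repeated squaring mod 9: 7^{1}≡7, 7^{2}≡4, 7^{4}≡7. Then 7^{7} = 7^{4+2+1} ≡ 7 × 4 × 7 ≡ 7 mod 9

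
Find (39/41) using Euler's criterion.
(39/41) = 39^{20} mod 41 = 1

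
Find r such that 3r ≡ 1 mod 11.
Since 11 is prime, by Fermat 3^(-1) ≡ 3^{9} ≡ 4 mod 11. Verify: 3 × 4 = 12 ≡ 1 mod 11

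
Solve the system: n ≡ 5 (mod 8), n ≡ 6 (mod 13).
M = 8 × 13 = 104. M₁ = 13, y₁ ≡ 5 (mod 8). M₂ = 8, y₂ ≡ 5 (mod 13). n = 5×13×5 + 6×8×5 ≡ 45 (mod 104)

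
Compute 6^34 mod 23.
Using Fermat: 6^{22} ≡ 1 mod 23. 34 ≡ 12 mod 22. So 6^{34} ≡ 6^{12} ≡ 6 mod 23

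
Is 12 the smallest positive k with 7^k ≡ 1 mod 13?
Powers of 7 mod 13: 7^1≡7, 7^2≡10, 7^3≡5, 7^4≡9, 7^5≡11, 7^6≡12, 7^7≡6, 7^8≡3, 7^9≡8, 7^10≡4, 7^11≡2, 7^12≡1. First k with 7^k≡1 is k=12. Yes, ord_13(7) = 12.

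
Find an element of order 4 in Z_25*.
7 has order 4 mod 25 since 7^{4} ≡ 1 mod 25 and no smaller power works.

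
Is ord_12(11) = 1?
Powers of 11 mod 12: 11^1≡11, 11^2≡1. 11^1≡11≢1, so ord ≠ 1. No, the actual order is 2.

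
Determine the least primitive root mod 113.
g = 3. For each prime q|112: 3^{56}≡112, 3^{16}≡49, none ≡ 1, so ord_113(3) = 112 and 3 is a primitive root.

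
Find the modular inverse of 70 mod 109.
Since 109 is prime, by Fermat 70^(-1) ≡ 70^{107} ≡ 95 mod 109. Verify: 70 × 95 = 6650 ≡ 1 mod 109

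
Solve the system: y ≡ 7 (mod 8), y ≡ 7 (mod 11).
M = 8 × 11 = 88. M₁ = 11, y₁ ≡ 3 (mod 8). M₂ = 8, y₂ ≡ 7 (mod 11). y = 7×11×3 + 7×8×7 ≡ 7 (mod 88)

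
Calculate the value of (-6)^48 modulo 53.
By repeated squaring mod 53: (-6)^{1}≡47, (-6)^{2}≡36, (-6)^{4}≡24, (-6)^{8}≡46, (-6)^{16}≡49, (-6)^{32}≡16. Then (-6)^{48} = (-6)^{32+16} ≡ 16 × 49 ≡ 42 mod 53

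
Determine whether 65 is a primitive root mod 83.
65^{41} ≡ 1 (mod 83) and 41 < 82, so ord_83(65) = 41 ≠ 82 and 65 is not a primitive root.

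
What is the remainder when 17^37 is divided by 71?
By repeated squaring mod 71: 17^{1}≡17, 17^{2}≡5, 17^{4}≡25, 17^{8}≡57, 17^{16}≡54, 17^{32}≡5. Then 17^{37} = 17^{32+4+1} ≡ 5 × 25 × 17 ≡ 66 mod 71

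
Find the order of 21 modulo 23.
Powers of 21 mod 23: 21^1≡21, 21^2≡4, 21^3≡15, 21^4≡16, 21^5≡14, 21^6≡18, 21^7≡10, 21^8≡3, 21^9≡17, 21^10≡12, 21^11≡22, 21^12≡2, 21^13≡19, 21^14≡8, 21^15≡7, 21^16≡9, 21^17≡5, 21^18≡13, 21^19≡20, 21^20≡6, 21^21≡11, 21^22≡1. So the order of 21 is 22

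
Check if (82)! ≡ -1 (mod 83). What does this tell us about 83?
(82)! mod 83 = 82. Since this equals -1 (mod 83), Wilson confirms 83 is prime.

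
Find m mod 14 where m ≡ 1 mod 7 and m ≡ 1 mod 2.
M = 7 × 2 = 14. M₁ = 2, y₁ ≡ 4 mod 7. M₂ = 7, y₂ ≡ 1 mod 2. m = 1×2×4 + 1×7×1 ≡ 1 mod 14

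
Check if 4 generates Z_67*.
4^{33} ≡ 1 (mod 67) and 33 < 66, so ord_67(4) = 33 ≠ 66 and 4 is not a primitive root.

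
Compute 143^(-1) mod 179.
Since 179 is prime, by Fermat 143^(-1) ≡ 143^{177} ≡ 174 mod 179. Verify: 143 × 174 = 24882 ≡ 1 mod 179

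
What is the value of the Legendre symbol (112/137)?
(112/137) = 112^{68} mod 137 = 1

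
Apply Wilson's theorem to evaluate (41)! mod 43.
(42)! = (41)! × (42) ≡ -1 mod 43. So (41)! ≡ -1 × (42)^(-1) ≡ (-1)×(-1) = 1 mod 43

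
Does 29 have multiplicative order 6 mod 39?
Powers of 29 mod 39: 29^1≡29, 29^2≡22, 29^3≡14, 29^4≡16, 29^5≡35, 29^6≡1. First k with 29^k≡1 is k=6. Yes, ord_39(29) = 6.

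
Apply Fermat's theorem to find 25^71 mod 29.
By Fermat: 25^{28} ≡ 1 mod 29. 71 = 2×28 + 15. So 25^{71} ≡ 25^{15} ≡ 25 mod 29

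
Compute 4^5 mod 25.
By repeated squaring mod 25: 4^{1}≡4, 4^{2}≡16, 4^{4}≡6. Then 4^{5} = 4^{4+1} ≡ 6 × 4 ≡ 24 mod 25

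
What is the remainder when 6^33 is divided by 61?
By repeated squaring mod 61: 6^{1}≡6, 6^{2}≡36, 6^{4}≡15, 6^{8}≡42, 6^{16}≡56, 6^{32}≡25. Then 6^{33} = 6^{32+1} ≡ 25 × 6 ≡ 28 mod 61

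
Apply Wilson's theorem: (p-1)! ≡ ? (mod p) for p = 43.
By Wilson's theorem, (42)! ≡ -1 ≡ 42 (mod 43)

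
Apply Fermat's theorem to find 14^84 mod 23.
By Fermat: 14^{22} ≡ 1 mod 23. 84 = 3×22 + 18. So 14^{84} ≡ 14^{18} ≡ 4 mod 23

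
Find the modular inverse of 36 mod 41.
Since 41 is prime, by Fermat 36^(-1) ≡ 36^{39} ≡ 8 mod 41. Verify: 36 × 8 = 288 ≡ 1 mod 41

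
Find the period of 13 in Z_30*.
Powers of 13 mod 30: 13^1≡13, 13^2≡19, 13^3≡7, 13^4≡1. Order = 4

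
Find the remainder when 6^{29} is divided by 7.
By Fermat: 6^{6} ≡ 1 (mod 7). 29 = 4×6 + 5. So 6^{29} ≡ 6^{5} ≡ 6 (mod 7)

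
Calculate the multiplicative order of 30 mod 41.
Powers of 30 mod 41: 30^1≡30, 30^2≡39, 30^3≡22, 30^4≡4, 30^5≡38, 30^6≡33, 30^7≡6, 30^8≡16, 30^9≡29, 30^10≡9, 30^11≡24, 30^12≡23, 30^13≡34, 30^14≡36, 30^15≡14, 30^16≡10, 30^17≡13, 30^18≡21, 30^19≡15, 30^20≡40, 30^21≡11, 30^22≡2, 30^23≡19, 30^24≡37, 30^25≡3, 30^26≡8, 30^27≡35, 30^28≡25, 30^29≡12, 30^30≡32, 30^31≡17, 30^32≡18, 30^33≡7, 30^34≡5, 30^35≡27, 30^36≡31, 30^37≡28, 30^38≡20, 30^39≡26, 30^40≡1. ord_41(30) = 40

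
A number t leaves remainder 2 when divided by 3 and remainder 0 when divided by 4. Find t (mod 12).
M = 3 × 4 = 12. M₁ = 4, y₁ ≡ 1 (mod 3). M₂ = 3, y₂ ≡ 3 (mod 4). t = 2×4×1 + 0×3×3 ≡ 8 (mod 12)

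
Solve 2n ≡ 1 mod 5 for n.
Since 5 is prime, by Fermat 2^(-1) ≡ 2^{3} ≡ 3 mod 5. Verify: 2 × 3 = 6 ≡ 1 mod 5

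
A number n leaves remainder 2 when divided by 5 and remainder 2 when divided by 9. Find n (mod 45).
M = 5 × 9 = 45. M₁ = 9, y₁ ≡ 4 (mod 5). M₂ = 5, y₂ ≡ 2 (mod 9). n = 2×9×4 + 2×5×2 ≡ 2 (mod 45)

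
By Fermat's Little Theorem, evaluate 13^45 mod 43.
By Fermat: 13^{42} ≡ 1 (mod 43). So 13^{45} = 13^{42} · 13^{3} ≡ 13^{3} ≡ 4 (mod 43)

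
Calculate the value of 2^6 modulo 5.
Using Fermat: 2^{4} ≡ 1 mod 5. 6 ≡ 2 mod 4. So 2^{6} ≡ 2^{2} ≡ 4 mod 5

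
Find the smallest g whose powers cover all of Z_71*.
g = 7. For each prime q|70: 7^{35}≡70, 7^{14}≡54, 7^{10}≡45, none ≡ 1, so ord_71(7) = 70 and 7 is a primitive root.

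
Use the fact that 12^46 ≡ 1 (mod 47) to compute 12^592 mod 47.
By Fermat: 12^{46} ≡ 1 (mod 47). 592 ≡ 40 (mod 46). So 12^{592} ≡ 12^{40} ≡ 7 (mod 47)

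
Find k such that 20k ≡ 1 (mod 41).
Since 41 is prime, by Fermat 20^(-1) ≡ 20^{39} ≡ 39 (mod 41). Verify: 20 × 39 = 780 ≡ 1 (mod 41)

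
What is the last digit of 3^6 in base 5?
Using Fermat: 3^{4} ≡ 1 (mod 5). 6 ≡ 2 (mod 4). So 3^{6} ≡ 3^{2} ≡ 4 (mod 5)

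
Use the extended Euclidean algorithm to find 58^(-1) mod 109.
Extended GCD: 58(47) + 109(-25) = 1. So 58^(-1) ≡ 47 mod 109. Verify: 58 × 47 = 2726 ≡ 1 mod 109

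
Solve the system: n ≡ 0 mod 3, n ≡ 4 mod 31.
M = 3 × 31 = 93. M₁ = 31, y₁ ≡ 1 mod 3. M₂ = 3, y₂ ≡ 21 mod 31. n = 0×31×1 + 4×3×21 ≡ 66 mod 93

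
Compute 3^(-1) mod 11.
Since 11 is prime, by Fermat 3^(-1) ≡ 3^{9} ≡ 4 mod 11. Verify: 3 × 4 = 12 ≡ 1 mod 11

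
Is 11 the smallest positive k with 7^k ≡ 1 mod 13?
Powers of 7 mod 13: 7^1≡7, 7^2≡10, 7^3≡5, 7^4≡9, 7^5≡11, 7^6≡12, 7^7≡6, 7^8≡3, 7^9≡8, 7^10≡4, 7^11≡2, 7^12≡1. 7^11≡2≢1, so ord ≠ 11. No, the actual order is 12.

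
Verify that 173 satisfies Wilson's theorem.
(172)! mod 173 = 172. Since this equals -1 mod 173, Wilson confirms 173 is prime.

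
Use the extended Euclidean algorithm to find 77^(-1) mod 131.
Extended GCD: 77(-17) + 131(10) = 1. So 77^(-1) ≡ -17 ≡ 114 mod 131. Verify: 77 × 114 = 8778 ≡ 1 mod 131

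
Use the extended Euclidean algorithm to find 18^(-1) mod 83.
Extended GCD: 18(-23) + 83(5) = 1. So 18^(-1) ≡ -23 ≡ 60 mod 83. Verify: 18 × 60 = 1080 ≡ 1 mod 83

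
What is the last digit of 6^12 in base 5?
Using Fermat: 6^{4} ≡ 1 (mod 5). 12 ≡ 0 (mod 4). So 6^{12} ≡ 6^{0} ≡ 1 (mod 5)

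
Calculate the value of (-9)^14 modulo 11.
Using Fermat: (-9)^{10} ≡ 1 (mod 11). 14 ≡ 4 (mod 10). So (-9)^{14} ≡ (-9)^{4} ≡ 5 (mod 11)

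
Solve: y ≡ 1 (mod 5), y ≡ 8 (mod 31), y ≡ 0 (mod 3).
M = 5 × 31 × 3 = 465. M₁ = 93, y₁ ≡ 2 (mod 5). M₂ = 15, y₂ ≡ 29 (mod 31). M₃ = 155, y₃ ≡ 2 (mod 3). y = 1×93×2 + 8×15×29 + 0×155×2 ≡ 411 (mod 465)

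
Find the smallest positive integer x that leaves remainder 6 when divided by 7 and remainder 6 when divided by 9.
M = 7 × 9 = 63. M₁ = 9, y₁ ≡ 4 (mod 7). M₂ = 7, y₂ ≡ 4 (mod 9). x = 6×9×4 + 6×7×4 ≡ 6 (mod 63)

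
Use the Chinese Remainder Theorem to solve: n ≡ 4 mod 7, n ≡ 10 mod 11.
M = 7 × 11 = 77. M₁ = 11, y₁ ≡ 2 mod 7. M₂ = 7, y₂ ≡ 8 mod 11. n = 4×11×2 + 10×7×8 ≡ 32 mod 77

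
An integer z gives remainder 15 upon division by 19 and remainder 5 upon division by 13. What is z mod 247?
M = 19 × 13 = 247. M₁ = 13, y₁ ≡ 3 mod 19. M₂ = 19, y₂ ≡ 11 mod 13. z = 15×13×3 + 5×19×11 ≡ 148 mod 247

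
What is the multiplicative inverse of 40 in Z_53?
Since 53 is prime, by Fermat 40^(-1) ≡ 40^{51} ≡ 4 (mod 53). Verify: 40 × 4 = 160 ≡ 1 (mod 53)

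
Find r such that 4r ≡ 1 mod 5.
Since 5 is prime, by Fermat 4^(-1) ≡ 4^{3} ≡ 4 mod 5. Verify: 4 × 4 = 16 ≡ 1 mod 5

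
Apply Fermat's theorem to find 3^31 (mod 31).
By Fermat: 3^{30} ≡ 1 (mod 31). So 3^{31} = 3^{30} · 3^{1} ≡ 3^{1} ≡ 3 (mod 31)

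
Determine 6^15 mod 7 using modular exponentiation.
Using Fermat: 6^{6} ≡ 1 (mod 7). 15 ≡ 3 (mod 6). So 6^{15} ≡ 6^{3} ≡ 6 (mod 7)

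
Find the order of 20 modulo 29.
Powers of 20 mod 29: 20^1≡20, 20^2≡23, 20^3≡25, 20^4≡7, 20^5≡24, 20^6≡16, 20^7≡1. So the order of 20 is 7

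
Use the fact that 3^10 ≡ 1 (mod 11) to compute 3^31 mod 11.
By Fermat: 3^{10} ≡ 1 (mod 11). 31 = 3×10 + 1. So 3^{31} ≡ 3^{1} ≡ 3 (mod 11)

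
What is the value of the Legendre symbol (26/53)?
(26/53) = 26^{26} mod 53 = -1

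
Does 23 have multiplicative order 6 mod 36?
Powers of 23 mod 36: 23^1≡23, 23^2≡25, 23^3≡35, 23^4≡13, 23^5≡11, 23^6≡1. First k with 23^k≡1 is k=6. Yes, ord_36(23) = 6.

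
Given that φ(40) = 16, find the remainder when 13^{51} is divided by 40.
By Euler: 13^{16} ≡ 1 mod 40 since gcd(13, 40) = 1. 51 = 3×16 + 3. So 13^{51} ≡ 13^{3} ≡ 37 mod 40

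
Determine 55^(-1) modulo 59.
Since 59 is prime, by Fermat 55^(-1) ≡ 55^{57} ≡ 44 (mod 59). Verify: 55 × 44 = 2420 ≡ 1 (mod 59)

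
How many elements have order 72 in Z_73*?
There are φ(73-1) = φ(72) = 24 primitive roots modulo 73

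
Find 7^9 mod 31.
By repeated squaring mod 31: 7^{1}≡7, 7^{2}≡18, 7^{4}≡14, 7^{8}≡10. Then 7^{9} = 7^{8+1} ≡ 10 × 7 ≡ 8 mod 31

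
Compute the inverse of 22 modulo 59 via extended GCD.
Extended GCD: 22(-8) + 59(3) = 1. So 22^(-1) ≡ -8 ≡ 51 mod 59. Verify: 22 × 51 = 1122 ≡ 1 mod 59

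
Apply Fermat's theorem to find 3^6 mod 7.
By Fermat's Little Theorem, 3^{6} ≡ 1 mod 7 since 7 is prime and gcd(3, 7) = 1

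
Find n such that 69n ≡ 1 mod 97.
Since 97 is prime, by Fermat 69^(-1) ≡ 69^{95} ≡ 45 mod 97. Verify: 69 × 45 = 3105 ≡ 1 mod 97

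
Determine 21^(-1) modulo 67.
Since 67 is prime, by Fermat 21^(-1) ≡ 21^{65} ≡ 16 (mod 67). Verify: 21 × 16 = 336 ≡ 1 (mod 67)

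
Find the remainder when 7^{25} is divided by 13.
By Fermat: 7^{12} ≡ 1 mod 13. 25 = 2×12 + 1. So 7^{25} ≡ 7^{1} ≡ 7 mod 13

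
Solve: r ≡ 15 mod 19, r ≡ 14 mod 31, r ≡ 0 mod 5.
M = 19 × 31 × 5 = 2945. M₁ = 155, y₁ ≡ 13 mod 19. M₂ = 95, y₂ ≡ 16 mod 31. M₃ = 589, y₃ ≡ 4 mod 5. r = 15×155×13 + 14×95×16 + 0×589×4 ≡ 1440 mod 2945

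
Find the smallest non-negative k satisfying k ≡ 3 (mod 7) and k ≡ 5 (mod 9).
M = 7 × 9 = 63. M₁ = 9, y₁ ≡ 4 (mod 7). M₂ = 7, y₂ ≡ 4 (mod 9). k = 3×9×4 + 5×7×4 ≡ 59 (mod 63)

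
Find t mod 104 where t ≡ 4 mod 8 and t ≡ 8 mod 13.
M = 8 × 13 = 104. M₁ = 13, y₁ ≡ 5 mod 8. M₂ = 8, y₂ ≡ 5 mod 13. t = 4×13×5 + 8×8×5 ≡ 60 mod 104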